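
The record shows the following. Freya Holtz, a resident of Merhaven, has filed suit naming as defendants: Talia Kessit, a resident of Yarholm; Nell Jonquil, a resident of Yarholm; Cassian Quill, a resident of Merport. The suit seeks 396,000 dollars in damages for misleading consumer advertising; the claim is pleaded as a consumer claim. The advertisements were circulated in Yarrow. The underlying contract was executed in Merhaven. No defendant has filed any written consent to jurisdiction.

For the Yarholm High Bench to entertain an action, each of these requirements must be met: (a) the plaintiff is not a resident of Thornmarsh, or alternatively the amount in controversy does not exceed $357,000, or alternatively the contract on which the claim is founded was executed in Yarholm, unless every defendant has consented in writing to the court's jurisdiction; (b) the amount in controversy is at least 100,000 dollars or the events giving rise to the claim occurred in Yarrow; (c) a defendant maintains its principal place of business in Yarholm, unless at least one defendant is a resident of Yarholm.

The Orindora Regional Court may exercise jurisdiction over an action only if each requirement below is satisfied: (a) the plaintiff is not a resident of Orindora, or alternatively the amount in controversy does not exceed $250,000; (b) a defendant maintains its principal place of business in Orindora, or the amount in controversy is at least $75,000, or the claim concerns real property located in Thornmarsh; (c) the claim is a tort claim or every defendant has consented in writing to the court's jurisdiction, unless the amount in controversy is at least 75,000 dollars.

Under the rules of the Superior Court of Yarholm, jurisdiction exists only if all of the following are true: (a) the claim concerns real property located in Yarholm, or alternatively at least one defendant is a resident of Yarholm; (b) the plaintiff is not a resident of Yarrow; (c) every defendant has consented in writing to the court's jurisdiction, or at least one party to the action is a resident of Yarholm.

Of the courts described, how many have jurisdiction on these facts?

3

The Yarholm High Bench:
  (a) The plaintiff resides in Merhaven, which is not Thornmarsh — that alternative is enough. Condition met.
  (b) The amount in controversy is 396,000 dollars, which meets the 100,000 dollars floor, which satisfies one of the alternatives. Satisfied.
  (c) No defendant is a corporation. But Talia Kessit resides in Yarholm, and the 'unless' clause therefore excuses the requirement. Met.
  → The court has jurisdiction.
The Orindora Regional Court:
  (a) The plaintiff resides in Merhaven, which is not Orindora, so this disjunct is met. Met.
  (b) The amount in controversy is USD 396,000, which meets the USD 75,000 floor, so this disjunct is met. Satisfied.
  (c) The claim is a consumer claim, not a tort claim; no such written consent has been filed — none of the alternatives is met. The proviso rescues it, though: the amount in controversy is $396,000, which meets the $75,000 floor. Met.
  → Jurisdiction lies.
The Superior Court of Yarholm:
  (a) Talia Kessit resides in Yarholm, which satisfies one of the alternatives. Met.
  (b) The plaintiff resides in Merhaven, which is not Yarrow. Condition met.
  (c) Talia Kessit resides in Yarholm — that alternative is enough. Satisfied.
  → Every requirement is satisfied — jurisdiction.
Courts with jurisdiction: the Yarholm High Bench, the Orindora Regional Court, the Superior Court of Yarholm — 3 in total.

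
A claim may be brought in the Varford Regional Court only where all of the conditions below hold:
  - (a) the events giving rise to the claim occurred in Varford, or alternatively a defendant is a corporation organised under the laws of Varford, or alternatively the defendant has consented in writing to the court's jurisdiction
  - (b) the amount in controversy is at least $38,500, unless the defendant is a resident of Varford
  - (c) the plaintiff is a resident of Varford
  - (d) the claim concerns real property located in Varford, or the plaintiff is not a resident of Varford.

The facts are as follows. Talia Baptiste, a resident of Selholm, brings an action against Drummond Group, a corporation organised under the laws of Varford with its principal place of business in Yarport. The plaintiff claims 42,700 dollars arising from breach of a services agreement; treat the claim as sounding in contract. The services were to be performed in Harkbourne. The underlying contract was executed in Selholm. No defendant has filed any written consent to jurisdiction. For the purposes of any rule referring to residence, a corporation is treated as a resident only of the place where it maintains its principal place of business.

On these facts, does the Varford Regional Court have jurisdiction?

The Varford Regional Court:
  (a) Drummond Group is organised under the laws of Varford, so this disjunct is met. Condition met.
  (b) The amount in controversy is $42,700, which meets the $38,500 floor. Satisfied.
  (c) The plaintiff resides in Selholm, not Varford. Not met.
  (d) The plaintiff resides in Selholm, which is not Varford, which satisfies one of the alternatives. Condition met.
  → The court lacks jurisdiction.

No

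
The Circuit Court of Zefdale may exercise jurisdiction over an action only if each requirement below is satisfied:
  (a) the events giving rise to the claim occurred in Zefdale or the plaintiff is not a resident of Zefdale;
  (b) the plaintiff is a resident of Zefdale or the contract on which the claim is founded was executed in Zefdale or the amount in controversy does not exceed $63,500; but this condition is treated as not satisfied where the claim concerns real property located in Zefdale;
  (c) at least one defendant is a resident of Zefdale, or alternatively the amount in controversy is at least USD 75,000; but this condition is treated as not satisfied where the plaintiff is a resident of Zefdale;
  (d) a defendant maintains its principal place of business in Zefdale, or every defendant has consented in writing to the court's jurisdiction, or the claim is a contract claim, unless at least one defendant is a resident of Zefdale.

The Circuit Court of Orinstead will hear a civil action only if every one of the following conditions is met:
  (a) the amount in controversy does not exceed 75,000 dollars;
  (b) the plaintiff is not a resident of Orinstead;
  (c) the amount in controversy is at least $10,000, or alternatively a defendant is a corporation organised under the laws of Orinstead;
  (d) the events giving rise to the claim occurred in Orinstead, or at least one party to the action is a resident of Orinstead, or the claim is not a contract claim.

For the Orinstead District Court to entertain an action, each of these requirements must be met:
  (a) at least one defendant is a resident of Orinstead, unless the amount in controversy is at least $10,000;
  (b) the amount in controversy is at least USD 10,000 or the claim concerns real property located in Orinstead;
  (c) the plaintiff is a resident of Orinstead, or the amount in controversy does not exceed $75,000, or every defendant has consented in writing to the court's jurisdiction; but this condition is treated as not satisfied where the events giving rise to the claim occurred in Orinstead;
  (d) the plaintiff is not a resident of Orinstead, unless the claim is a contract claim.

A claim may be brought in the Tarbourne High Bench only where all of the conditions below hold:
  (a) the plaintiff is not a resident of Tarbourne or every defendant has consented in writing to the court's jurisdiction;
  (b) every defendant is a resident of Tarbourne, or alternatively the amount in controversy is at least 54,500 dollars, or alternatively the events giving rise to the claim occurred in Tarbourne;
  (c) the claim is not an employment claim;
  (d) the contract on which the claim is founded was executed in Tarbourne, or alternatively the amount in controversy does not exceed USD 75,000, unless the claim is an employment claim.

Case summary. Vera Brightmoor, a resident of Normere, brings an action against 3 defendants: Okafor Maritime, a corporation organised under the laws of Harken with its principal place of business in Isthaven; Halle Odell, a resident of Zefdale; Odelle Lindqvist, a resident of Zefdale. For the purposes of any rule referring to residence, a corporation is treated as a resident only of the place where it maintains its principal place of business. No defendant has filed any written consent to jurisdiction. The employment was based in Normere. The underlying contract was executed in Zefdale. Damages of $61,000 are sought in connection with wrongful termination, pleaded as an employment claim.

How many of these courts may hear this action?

3

The Circuit Court of Zefdale:
  (a) The plaintiff resides in Normere, which is not Zefdale, so this disjunct is met. Satisfied.
  (b) The contract was executed in Zefdale, so one alternative holds. The carve-out does not apply: the claim does not concern real property. Condition met.
  (c) Halle Odell resides in Zefdale — that alternative is enough. The exception is not triggered, since the plaintiff resides in Normere, not Zefdale. Met.
  (d) The corporate defendant(s) have their principal place of business in Isthaven, not Zefdale; no such written consent has been filed; the claim is an employment claim, not a contract claim — no alternative holds. But Halle Odell resides in Zefdale, and the 'unless' clause therefore excuses the requirement. Condition met.
  → Jurisdiction lies.
The Circuit Court of Orinstead:
  (a) The amount in controversy is $61,000, within the 75,000 dollars ceiling. Met.
  (b) The plaintiff resides in Normere, which is not Orinstead. Satisfied.
  (c) The amount in controversy is 61,000 dollars, which meets the USD 10,000 floor, which satisfies one of the alternatives. Condition met.
  (d) The claim is an employment claim, not a contract claim, so this disjunct is met. Condition met.
  → Every requirement is satisfied — jurisdiction.
The Orinstead District Court:
  (a) No defendant resides in Orinstead (they reside in Isthaven, Zefdale, Zefdale). However, the amount in controversy is 61,000 dollars, which meets the $10,000 floor, so the 'unless' proviso supplies this condition. Met.
  (b) The amount in controversy is $61,000, which meets the 10,000 dollars floor, so one alternative holds. Satisfied.
  (c) The amount in controversy is USD 61,000, within the 75,000 dollars ceiling, so this disjunct is met. The exception is not triggered, since the operative events occurred in Normere, not Orinstead. Satisfied.
  (d) The plaintiff resides in Normere, which is not Orinstead. Satisfied.
  → All conditions met; jurisdiction exists.
The Tarbourne High Bench:
  (a) The plaintiff resides in Normere, which is not Tarbourne, which satisfies one of the alternatives. Satisfied.
  (b) The amount in controversy is USD 61,000, which meets the 54,500 dollars floor, so one alternative holds. Met.
  (c) The claim is an employment claim. Fails.
  (d) The amount in controversy is 61,000 dollars, within the 75,000 dollars ceiling — that alternative is enough. Condition met.
  → At least one condition fails; no jurisdiction.
Courts with jurisdiction: the Circuit Court of Zefdale, the Circuit Court of Orinstead, the Orinstead District Court — 3 in total.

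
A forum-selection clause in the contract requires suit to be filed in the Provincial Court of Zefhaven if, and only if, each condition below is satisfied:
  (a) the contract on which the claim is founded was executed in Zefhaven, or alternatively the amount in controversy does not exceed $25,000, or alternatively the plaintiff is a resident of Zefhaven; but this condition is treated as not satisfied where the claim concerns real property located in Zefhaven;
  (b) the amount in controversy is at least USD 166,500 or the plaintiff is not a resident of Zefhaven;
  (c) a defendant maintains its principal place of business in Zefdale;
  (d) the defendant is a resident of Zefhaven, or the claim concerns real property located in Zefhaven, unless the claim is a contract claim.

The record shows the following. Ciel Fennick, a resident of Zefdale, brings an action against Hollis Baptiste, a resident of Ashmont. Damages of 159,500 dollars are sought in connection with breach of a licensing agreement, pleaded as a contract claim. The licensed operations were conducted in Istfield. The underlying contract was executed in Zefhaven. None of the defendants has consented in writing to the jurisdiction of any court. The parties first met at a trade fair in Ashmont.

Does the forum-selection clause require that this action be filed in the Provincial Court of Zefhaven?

The Provincial Court of Zefhaven:
  (a) The contract was executed in Zefhaven, so one alternative holds. The exception is not triggered, since the claim does not concern real property. Satisfied.
  (b) The plaintiff resides in Zefdale, which is not Zefhaven, so this disjunct is met. Satisfied.
  (c) No defendant is a corporation. Fails.
  (d) The defendant resides in Ashmont, not Zefhaven; the claim does not concern real property — every alternative fails. The proviso rescues it, though: the claim is a contract claim. Condition met.
  → The clause does not apply.

No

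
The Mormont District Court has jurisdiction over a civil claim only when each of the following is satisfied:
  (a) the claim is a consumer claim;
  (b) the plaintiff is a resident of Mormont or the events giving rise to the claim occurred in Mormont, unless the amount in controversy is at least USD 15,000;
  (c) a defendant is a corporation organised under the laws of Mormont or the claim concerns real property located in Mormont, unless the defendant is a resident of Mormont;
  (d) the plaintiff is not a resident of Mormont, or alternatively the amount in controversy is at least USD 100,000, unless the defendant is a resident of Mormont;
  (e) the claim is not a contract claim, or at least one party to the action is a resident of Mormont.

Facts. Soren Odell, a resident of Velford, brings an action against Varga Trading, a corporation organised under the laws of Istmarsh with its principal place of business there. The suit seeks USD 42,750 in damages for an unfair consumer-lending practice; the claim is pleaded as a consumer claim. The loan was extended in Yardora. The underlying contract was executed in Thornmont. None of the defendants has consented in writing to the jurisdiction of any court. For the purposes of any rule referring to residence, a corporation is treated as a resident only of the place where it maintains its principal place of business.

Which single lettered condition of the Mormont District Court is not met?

The Mormont District Court:
  (a) The claim is a consumer claim. Condition met.
  (b) The plaintiff resides in Velford, not Mormont; the operative events occurred in Yardora, not Mormont — none of the alternatives is met. However, the amount in controversy is USD 42,750, which meets the $15,000 floor, so the 'unless' proviso supplies this condition. Met.
  (c) The corporate defendant(s) are organised in Istmarsh, not Mormont; the claim does not concern real property — none of the alternatives is met. The proviso offers no rescue either, since the defendant resides in Istmarsh, not Mormont. Condition not met.
  (d) The plaintiff resides in Velford, which is not Mormont, which satisfies one of the alternatives. Satisfied.
  (e) The claim is a consumer claim, not a contract claim, which satisfies one of the alternatives. Condition met.
Only condition (c) fails.

(c)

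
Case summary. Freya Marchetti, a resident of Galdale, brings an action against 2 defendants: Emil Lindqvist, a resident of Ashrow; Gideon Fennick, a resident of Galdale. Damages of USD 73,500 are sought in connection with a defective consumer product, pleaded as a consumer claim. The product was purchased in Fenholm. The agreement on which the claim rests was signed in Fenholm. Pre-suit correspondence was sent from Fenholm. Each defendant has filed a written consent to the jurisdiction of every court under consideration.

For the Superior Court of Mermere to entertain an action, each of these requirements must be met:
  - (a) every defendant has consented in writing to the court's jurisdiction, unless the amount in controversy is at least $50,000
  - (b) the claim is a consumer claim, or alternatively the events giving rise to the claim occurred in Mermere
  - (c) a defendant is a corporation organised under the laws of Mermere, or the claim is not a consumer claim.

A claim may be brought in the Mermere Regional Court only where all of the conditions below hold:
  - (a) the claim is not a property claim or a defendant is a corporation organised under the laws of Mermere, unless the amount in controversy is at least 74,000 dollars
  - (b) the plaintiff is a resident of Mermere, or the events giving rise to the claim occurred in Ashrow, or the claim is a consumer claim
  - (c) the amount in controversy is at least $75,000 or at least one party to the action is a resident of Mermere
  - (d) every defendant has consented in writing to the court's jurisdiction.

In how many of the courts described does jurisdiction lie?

0

The Superior Court of Mermere:
  (a) Every defendant has filed written consent. Condition met.
  (b) The claim is a consumer claim — that alternative is enough. Satisfied.
  (c) No defendant is a corporation; the claim is a consumer claim — no alternative holds. Condition not met.
  → Not every requirement is met — no jurisdiction.
The Mermere Regional Court:
  (a) The claim is a consumer claim, not a property claim, which satisfies one of the alternatives. Met.
  (b) The claim is a consumer claim, which satisfies one of the alternatives. Satisfied.
  (c) The amount in controversy is $73,500, below the $75,000 floor; no party resides in Mermere — none of the alternatives is met. Fails.
  (d) Every defendant has filed written consent. Condition met.
  → The court lacks jurisdiction.
No court satisfies all of its conditions.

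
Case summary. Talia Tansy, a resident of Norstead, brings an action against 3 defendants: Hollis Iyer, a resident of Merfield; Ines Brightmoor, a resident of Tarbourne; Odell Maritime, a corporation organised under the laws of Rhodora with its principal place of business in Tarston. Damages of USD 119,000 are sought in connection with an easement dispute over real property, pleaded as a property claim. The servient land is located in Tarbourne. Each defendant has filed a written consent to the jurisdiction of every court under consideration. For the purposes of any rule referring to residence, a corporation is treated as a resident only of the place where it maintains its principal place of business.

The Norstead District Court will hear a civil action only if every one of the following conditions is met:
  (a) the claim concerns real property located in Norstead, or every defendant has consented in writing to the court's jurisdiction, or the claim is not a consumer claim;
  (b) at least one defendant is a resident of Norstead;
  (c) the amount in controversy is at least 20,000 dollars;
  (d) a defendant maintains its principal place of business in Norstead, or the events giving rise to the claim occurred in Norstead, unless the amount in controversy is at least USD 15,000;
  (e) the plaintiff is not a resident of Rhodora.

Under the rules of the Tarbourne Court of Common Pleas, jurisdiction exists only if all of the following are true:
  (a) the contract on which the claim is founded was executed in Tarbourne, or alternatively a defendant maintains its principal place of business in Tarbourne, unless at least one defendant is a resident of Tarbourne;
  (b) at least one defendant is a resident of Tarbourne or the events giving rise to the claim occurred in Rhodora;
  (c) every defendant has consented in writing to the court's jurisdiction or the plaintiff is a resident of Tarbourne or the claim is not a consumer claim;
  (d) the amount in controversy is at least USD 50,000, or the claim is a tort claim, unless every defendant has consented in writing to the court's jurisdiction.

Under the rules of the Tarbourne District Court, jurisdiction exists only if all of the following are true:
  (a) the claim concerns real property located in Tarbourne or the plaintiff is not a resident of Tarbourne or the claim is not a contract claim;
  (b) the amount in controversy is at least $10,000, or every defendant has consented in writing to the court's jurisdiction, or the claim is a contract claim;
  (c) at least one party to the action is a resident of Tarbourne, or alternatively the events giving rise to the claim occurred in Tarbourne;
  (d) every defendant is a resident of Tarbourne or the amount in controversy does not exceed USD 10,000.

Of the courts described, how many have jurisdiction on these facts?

The Norstead District Court:
  (a) Every defendant has filed written consent, so one alternative holds. Met.
  (b) No defendant resides in Norstead (they reside in Merfield, Tarbourne, Tarston). Fails.
  (c) The amount in controversy is $119,000, which meets the USD 20,000 floor. Condition met.
  (d) The corporate defendant(s) have their principal place of business in Tarston, not Norstead; the operative events occurred in Tarbourne, not Norstead — none of the alternatives is met. However, the amount in controversy is USD 119,000, which meets the 15,000 dollars floor, so the 'unless' proviso supplies this condition. Condition met.
  (e) The plaintiff resides in Norstead, which is not Rhodora. Condition met.
  → No jurisdiction.
The Tarbourne Court of Common Pleas:
  (a) No contract (and hence no place of execution) is alleged; the corporate defendant(s) have their principal place of business in Tarston, not Tarbourne — every alternative fails. But Ines Brightmoor resides in Tarbourne, and the 'unless' clause therefore excuses the requirement. Satisfied.
  (b) Ines Brightmoor resides in Tarbourne, so this disjunct is met. Condition met.
  (c) Every defendant has filed written consent — that alternative is enough. Satisfied.
  (d) The amount in controversy is USD 119,000, which meets the $50,000 floor, which satisfies one of the alternatives. Satisfied.
  → Jurisdiction lies.
The Tarbourne District Court:
  (a) The property lies in Tarbourne, which satisfies one of the alternatives. Met.
  (b) The amount in controversy is 119,000 dollars, which meets the USD 10,000 floor, so this disjunct is met. Met.
  (c) Ines Brightmoor resides in Tarbourne — that alternative is enough. Met.
  (d) The defendants reside as follows — Hollis Iyer in Merfield, Ines Brightmoor in Tarbourne, Odell Maritime in Tarston — not all in Tarbourne; the amount in controversy is $119,000, above the $10,000 ceiling — every alternative fails. Fails.
  → At least one condition fails; no jurisdiction.
Courts with jurisdiction: the Tarbourne Court of Common Pleas — 1 in total.

1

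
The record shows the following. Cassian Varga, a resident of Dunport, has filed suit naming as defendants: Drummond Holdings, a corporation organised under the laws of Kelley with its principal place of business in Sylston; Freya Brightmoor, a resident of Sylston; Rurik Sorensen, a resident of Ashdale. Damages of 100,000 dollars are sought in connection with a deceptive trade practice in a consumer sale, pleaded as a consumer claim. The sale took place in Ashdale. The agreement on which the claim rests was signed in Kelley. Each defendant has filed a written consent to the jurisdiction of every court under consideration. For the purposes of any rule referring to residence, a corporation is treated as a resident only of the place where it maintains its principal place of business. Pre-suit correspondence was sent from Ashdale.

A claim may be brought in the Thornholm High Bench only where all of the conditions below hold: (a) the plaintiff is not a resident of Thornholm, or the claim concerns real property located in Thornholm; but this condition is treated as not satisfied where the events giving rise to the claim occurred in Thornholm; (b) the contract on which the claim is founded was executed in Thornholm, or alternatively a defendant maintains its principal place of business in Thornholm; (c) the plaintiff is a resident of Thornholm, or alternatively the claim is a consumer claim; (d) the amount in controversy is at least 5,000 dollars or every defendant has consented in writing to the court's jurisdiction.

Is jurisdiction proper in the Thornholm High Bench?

No

The Thornholm High Bench:
  (a) The plaintiff resides in Dunport, which is not Thornholm, so this disjunct is met. And the carve-out is inapplicable — the operative events occurred in Ashdale, not Thornholm. Satisfied.
  (b) The contract was executed in Kelley, not Thornholm; the corporate defendant(s) have their principal place of business in Sylston, not Thornholm — none of the alternatives is met. Fails.
  (c) The claim is a consumer claim, so this disjunct is met. Condition met.
  (d) The amount in controversy is $100,000, which meets the USD 5,000 floor, which satisfies one of the alternatives. Condition met.
  → At least one condition fails; no jurisdiction.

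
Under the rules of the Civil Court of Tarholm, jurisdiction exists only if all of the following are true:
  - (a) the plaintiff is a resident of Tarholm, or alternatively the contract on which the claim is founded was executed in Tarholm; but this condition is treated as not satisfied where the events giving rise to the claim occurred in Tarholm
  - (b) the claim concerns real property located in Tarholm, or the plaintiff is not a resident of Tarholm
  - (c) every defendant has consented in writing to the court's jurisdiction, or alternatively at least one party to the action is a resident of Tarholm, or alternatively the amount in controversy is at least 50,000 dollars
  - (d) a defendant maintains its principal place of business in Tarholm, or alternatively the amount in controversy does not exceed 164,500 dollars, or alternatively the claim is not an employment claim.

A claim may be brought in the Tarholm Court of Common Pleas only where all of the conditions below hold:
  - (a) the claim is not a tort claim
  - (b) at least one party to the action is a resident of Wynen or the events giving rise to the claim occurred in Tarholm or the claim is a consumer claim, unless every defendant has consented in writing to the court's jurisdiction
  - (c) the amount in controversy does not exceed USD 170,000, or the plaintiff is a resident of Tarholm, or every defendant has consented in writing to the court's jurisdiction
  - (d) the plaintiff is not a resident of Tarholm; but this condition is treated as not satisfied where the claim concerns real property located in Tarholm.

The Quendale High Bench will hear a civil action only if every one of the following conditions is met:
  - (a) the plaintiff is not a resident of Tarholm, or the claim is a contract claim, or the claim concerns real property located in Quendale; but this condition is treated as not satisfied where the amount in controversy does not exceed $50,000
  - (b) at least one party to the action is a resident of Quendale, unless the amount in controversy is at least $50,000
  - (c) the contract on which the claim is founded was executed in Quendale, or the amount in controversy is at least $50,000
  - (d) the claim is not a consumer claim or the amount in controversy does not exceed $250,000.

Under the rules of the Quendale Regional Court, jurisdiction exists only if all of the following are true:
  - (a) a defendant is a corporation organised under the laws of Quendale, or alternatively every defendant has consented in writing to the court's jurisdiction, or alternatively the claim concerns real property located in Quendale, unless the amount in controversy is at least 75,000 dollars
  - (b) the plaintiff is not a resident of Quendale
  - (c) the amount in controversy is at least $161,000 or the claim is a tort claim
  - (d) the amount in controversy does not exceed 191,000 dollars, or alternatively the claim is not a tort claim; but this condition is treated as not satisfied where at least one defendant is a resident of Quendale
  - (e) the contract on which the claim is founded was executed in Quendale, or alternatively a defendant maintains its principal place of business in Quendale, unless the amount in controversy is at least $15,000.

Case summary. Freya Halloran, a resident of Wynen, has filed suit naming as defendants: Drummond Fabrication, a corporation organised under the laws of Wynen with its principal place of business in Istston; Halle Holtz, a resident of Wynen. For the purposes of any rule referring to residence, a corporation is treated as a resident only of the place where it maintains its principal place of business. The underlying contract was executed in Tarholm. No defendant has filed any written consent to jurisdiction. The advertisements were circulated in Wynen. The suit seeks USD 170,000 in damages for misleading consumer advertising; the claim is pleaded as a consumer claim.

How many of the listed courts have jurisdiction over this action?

The Civil Court of Tarholm:
  (a) The contract was executed in Tarholm, so one alternative holds. The exception is not triggered, since the operative events occurred in Wynen, not Tarholm. Met.
  (b) The plaintiff resides in Wynen, which is not Tarholm, so one alternative holds. Met.
  (c) The amount in controversy is $170,000, which meets the USD 50,000 floor, so this disjunct is met. Satisfied.
  (d) The claim is a consumer claim, not an employment claim, which satisfies one of the alternatives. Satisfied.
  → The court has jurisdiction.
The Tarholm Court of Common Pleas:
  (a) The claim is a consumer claim, not a tort claim. Met.
  (b) Freya Halloran resides in Wynen, so one alternative holds. Satisfied.
  (c) The amount in controversy is USD 170,000, within the 170,000 dollars ceiling, so one alternative holds. Condition met.
  (d) The plaintiff resides in Wynen, which is not Tarholm. And the carve-out is inapplicable — the claim does not concern real property. Met.
  → Jurisdiction lies.
The Quendale High Bench:
  (a) The plaintiff resides in Wynen, which is not Tarholm — that alternative is enough. And the carve-out is inapplicable — the amount in controversy is $170,000, above the USD 50,000 ceiling. Condition met.
  (b) No party resides in Quendale. But the amount in controversy is USD 170,000, which meets the 50,000 dollars floor, and the 'unless' clause therefore excuses the requirement. Condition met.
  (c) The amount in controversy is 170,000 dollars, which meets the USD 50,000 floor, which satisfies one of the alternatives. Satisfied.
  (d) The amount in controversy is $170,000, within the 250,000 dollars ceiling, so this disjunct is met. Satisfied.
  → Every requirement is satisfied — jurisdiction.
The Quendale Regional Court:
  (a) The corporate defendant(s) are organised in Wynen, not Quendale; no such written consent has been filed; the claim does not concern real property — none of the alternatives is met. However, the amount in controversy is 170,000 dollars, which meets the $75,000 floor, so the 'unless' proviso supplies this condition. Satisfied.
  (b) The plaintiff resides in Wynen, which is not Quendale. Satisfied.
  (c) The amount in controversy is $170,000, which meets the $161,000 floor — that alternative is enough. Satisfied.
  (d) The amount in controversy is USD 170,000, within the USD 191,000 ceiling, which satisfies one of the alternatives. The exception is not triggered, since no defendant resides in Quendale (they reside in Istston, Wynen). Condition met.
  (e) The contract was executed in Tarholm, not Quendale; the corporate defendant(s) have their principal place of business in Istston, not Quendale — no alternative holds. The proviso rescues it, though: the amount in controversy is $170,000, which meets the $15,000 floor. Satisfied.
  → The court has jurisdiction.
Courts with jurisdiction: the Civil Court of Tarholm, the Tarholm Court of Common Pleas, the Quendale High Bench, the Quendale Regional Court — 4 in total.

4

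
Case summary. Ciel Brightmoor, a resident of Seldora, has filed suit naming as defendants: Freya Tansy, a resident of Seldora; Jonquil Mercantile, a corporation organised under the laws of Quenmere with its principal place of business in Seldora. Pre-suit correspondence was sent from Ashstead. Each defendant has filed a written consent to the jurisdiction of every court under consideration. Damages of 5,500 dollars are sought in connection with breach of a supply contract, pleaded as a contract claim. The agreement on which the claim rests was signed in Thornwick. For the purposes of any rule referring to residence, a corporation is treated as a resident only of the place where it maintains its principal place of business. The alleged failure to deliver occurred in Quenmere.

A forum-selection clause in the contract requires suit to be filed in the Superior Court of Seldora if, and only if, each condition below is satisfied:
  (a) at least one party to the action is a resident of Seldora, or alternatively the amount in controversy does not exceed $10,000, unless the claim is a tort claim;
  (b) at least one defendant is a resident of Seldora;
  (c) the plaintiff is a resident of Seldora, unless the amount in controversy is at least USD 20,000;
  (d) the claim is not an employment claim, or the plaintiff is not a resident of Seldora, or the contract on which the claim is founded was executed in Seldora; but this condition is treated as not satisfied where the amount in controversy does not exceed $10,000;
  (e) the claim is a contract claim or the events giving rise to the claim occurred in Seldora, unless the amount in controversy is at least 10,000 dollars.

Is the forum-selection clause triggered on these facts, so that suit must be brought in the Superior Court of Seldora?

No

The Superior Court of Seldora:
  (a) Ciel Brightmoor resides in Seldora, so one alternative holds. Condition met.
  (b) Freya Tansy resides in Seldora. Met.
  (c) The plaintiff resides in Seldora. Condition met.
  (d) The claim is a contract claim, not an employment claim, so one alternative holds. But the amount in controversy is USD 5,500, within the $10,000 ceiling, triggering the carve-out and defeating this condition. Not met.
  (e) The claim is a contract claim — that alternative is enough. Condition met.
  → The clause does not apply.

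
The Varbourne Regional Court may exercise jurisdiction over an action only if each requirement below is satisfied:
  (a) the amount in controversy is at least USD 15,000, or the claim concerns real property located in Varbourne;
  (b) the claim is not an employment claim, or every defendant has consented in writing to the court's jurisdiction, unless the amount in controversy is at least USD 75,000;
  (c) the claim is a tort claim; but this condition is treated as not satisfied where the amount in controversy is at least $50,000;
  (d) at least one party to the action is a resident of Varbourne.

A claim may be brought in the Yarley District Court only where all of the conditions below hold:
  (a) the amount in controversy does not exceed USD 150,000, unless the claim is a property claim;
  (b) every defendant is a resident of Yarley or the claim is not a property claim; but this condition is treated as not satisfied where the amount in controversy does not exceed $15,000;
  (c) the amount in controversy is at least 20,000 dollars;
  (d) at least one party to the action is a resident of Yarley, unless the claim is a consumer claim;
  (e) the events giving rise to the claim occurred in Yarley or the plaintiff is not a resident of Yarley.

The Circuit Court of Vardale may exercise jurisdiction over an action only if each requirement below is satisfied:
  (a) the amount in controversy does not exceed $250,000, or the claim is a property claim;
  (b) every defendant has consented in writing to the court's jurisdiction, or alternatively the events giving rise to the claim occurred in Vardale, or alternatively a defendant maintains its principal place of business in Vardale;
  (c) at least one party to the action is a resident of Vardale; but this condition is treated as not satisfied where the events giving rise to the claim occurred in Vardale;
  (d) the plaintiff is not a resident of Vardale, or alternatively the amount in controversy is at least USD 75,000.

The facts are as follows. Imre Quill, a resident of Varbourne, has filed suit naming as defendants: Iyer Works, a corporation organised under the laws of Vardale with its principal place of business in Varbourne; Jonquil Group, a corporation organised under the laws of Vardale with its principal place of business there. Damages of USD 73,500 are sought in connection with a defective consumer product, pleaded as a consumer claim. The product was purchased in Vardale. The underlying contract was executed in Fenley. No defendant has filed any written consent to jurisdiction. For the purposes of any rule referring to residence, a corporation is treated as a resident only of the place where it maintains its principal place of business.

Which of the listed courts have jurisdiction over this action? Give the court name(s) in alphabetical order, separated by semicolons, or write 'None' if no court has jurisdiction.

the Yarley District Court

The Varbourne Regional Court:
  (a) The amount in controversy is 73,500 dollars, which meets the $15,000 floor — that alternative is enough. Satisfied.
  (b) The claim is a consumer claim, not an employment claim, so this disjunct is met. Satisfied.
  (c) The claim is a consumer claim, not a tort claim. Condition not met.
  (d) Imre Quill resides in Varbourne. Satisfied.
  → No jurisdiction.
The Yarley District Court:
  (a) The amount in controversy is $73,500, within the 150,000 dollars ceiling. Met.
  (b) The claim is a consumer claim, not a property claim — that alternative is enough. The carve-out does not apply: the amount in controversy is USD 73,500, above the $15,000 ceiling. Met.
  (c) The amount in controversy is $73,500, which meets the $20,000 floor. Satisfied.
  (d) No party resides in Yarley. However, the claim is a consumer claim, so the 'unless' proviso supplies this condition. Satisfied.
  (e) The plaintiff resides in Varbourne, which is not Yarley, so this disjunct is met. Satisfied.
  → Every requirement is satisfied — jurisdiction.
The Circuit Court of Vardale:
  (a) The amount in controversy is $73,500, within the $250,000 ceiling, which satisfies one of the alternatives. Condition met.
  (b) The operative events occurred in Vardale — that alternative is enough. Satisfied.
  (c) Jonquil Group resides in Vardale. But the operative events occurred in Vardale, triggering the carve-out and defeating this condition. Not satisfied.
  (d) The plaintiff resides in Varbourne, which is not Vardale, which satisfies one of the alternatives. Condition met.
  → At least one condition fails; no jurisdiction.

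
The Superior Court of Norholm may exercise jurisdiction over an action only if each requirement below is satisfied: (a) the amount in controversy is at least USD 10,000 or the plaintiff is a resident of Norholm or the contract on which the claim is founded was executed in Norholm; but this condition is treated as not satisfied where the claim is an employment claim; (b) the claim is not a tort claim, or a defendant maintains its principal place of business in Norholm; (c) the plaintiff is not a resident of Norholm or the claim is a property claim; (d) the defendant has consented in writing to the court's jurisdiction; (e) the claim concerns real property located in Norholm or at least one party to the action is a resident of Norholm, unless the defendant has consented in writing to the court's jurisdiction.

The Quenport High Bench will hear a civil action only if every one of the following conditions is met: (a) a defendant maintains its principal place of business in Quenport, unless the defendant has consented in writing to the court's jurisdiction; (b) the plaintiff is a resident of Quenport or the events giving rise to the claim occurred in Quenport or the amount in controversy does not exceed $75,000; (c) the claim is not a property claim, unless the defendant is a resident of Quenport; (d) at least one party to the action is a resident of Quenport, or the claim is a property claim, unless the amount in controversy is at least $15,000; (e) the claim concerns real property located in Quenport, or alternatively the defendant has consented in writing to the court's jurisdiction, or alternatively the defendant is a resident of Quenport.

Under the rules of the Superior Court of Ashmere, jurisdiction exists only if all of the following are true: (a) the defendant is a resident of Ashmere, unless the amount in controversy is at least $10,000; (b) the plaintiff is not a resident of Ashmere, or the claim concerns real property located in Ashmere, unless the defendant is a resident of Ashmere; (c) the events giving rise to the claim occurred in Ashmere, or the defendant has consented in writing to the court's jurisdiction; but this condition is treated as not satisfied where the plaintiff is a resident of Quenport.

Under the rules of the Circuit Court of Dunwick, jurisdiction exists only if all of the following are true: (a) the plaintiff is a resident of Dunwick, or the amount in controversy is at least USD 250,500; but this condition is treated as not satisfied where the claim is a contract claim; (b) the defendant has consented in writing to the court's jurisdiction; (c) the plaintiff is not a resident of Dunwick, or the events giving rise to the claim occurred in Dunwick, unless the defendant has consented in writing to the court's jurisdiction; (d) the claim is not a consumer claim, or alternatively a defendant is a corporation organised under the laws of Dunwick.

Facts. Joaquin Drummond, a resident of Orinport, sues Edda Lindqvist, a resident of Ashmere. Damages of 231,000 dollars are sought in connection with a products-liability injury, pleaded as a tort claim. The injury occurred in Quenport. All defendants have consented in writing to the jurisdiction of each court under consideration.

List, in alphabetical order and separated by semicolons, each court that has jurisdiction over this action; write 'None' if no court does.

The Superior Court of Norholm:
  (a) The amount in controversy is USD 231,000, which meets the $10,000 floor, so one alternative holds. And the carve-out is inapplicable — the claim is a tort claim, not an employment claim. Met.
  (b) The claim is a tort claim; no defendant is a corporation — no alternative holds. Fails.
  (c) The plaintiff resides in Orinport, which is not Norholm, so this disjunct is met. Condition met.
  (d) Every defendant has filed written consent. Condition met.
  (e) The claim does not concern real property; no party resides in Norholm — no alternative holds. However, every defendant has filed written consent, so the 'unless' proviso supplies this condition. Met.
  → The court lacks jurisdiction.
The Quenport High Bench:
  (a) No defendant is a corporation. But every defendant has filed written consent, and the 'unless' clause therefore excuses the requirement. Met.
  (b) The operative events occurred in Quenport, so this disjunct is met. Condition met.
  (c) The claim is a tort claim, not a property claim. Satisfied.
  (d) No party resides in Quenport; the claim is a tort claim, not a property claim — none of the alternatives is met. The proviso rescues it, though: the amount in controversy is 231,000 dollars, which meets the USD 15,000 floor. Met.
  (e) Every defendant has filed written consent — that alternative is enough. Condition met.
  → Every requirement is satisfied — jurisdiction.
The Superior Court of Ashmere:
  (a) The defendant resides in Ashmere. Satisfied.
  (b) The plaintiff resides in Orinport, which is not Ashmere — that alternative is enough. Condition met.
  (c) Every defendant has filed written consent, so this disjunct is met. The carve-out does not apply: the plaintiff resides in Orinport, not Quenport. Met.
  → The court has jurisdiction.
The Circuit Court of Dunwick:
  (a) The plaintiff resides in Orinport, not Dunwick; the amount in controversy is USD 231,000, below the USD 250,500 floor — every alternative fails. Fails.
  (b) Every defendant has filed written consent. Met.
  (c) The plaintiff resides in Orinport, which is not Dunwick, so this disjunct is met. Condition met.
  (d) The claim is a tort claim, not a consumer claim, so this disjunct is met. Satisfied.
  → Not every requirement is met — no jurisdiction.

the Quenport High Bench; the Superior Court of Ashmere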